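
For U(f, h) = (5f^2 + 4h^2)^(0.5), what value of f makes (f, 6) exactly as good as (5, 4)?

U depends on (f, h) only through S = 5f^2 + 4h^2, so equal utility means equal S. At (5, 4): S = 189.
With h = 6: 4·6^2 = 144, so 5f^2 = 189 − 144 = 45, i.e. f^2 = 9.
Hence f = √9 = 3.
Check: U(3, 6) = 13.7477.

f = 3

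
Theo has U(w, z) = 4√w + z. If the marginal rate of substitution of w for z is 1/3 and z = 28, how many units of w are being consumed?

MU_w = 4/(2√w), MU_z = 1.
MRS = 4/(2√w) ÷ 1.
MRS depends only on w: 2/√w = 1/3 ⇒ √w = 2/(1/3) = 6 ⇒ w = 36.

w = 36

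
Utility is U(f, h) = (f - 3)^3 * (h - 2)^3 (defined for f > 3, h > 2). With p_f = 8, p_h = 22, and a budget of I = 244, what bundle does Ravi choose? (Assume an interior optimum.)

MU_f = 3·(f−3)^2·(h−2)^3, MU_h = 3·(f−3)^3·(h−2)^2.
MRS = (h−2)/(f−3).
Tangency: set MRS = p_f/p_h = 8/22 = 4/11.
So (h − 2)/(f − 3) = 4/11, i.e. (h − 2) = (4/11)·(f − 3).
Rewrite the budget in excess-of-subsistence terms: 8·(f − 3) + 22·(h − 2) = 244 − 8·3 − 22·2 = 176.
Substituting, 16·(f − 3) = 176, so f − 3 = 11 and f* = 14.
Then h − 2 = (4/11)·11 = 4, so h* = 6.

f* = 14, h* = 6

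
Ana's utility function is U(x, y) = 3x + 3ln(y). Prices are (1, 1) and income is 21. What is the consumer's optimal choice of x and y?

MU_x = 3, MU_y = 3/y.
MRS = 3 ÷ (3/y).
Tangency: set MRS = p_x/p_y = 1/1 = 1.
MRS depends only on y: y = 1 ⇒ y* = 1.
From the budget, 1·x = 21 − 1·1 = 20, so x* = 20.

x* = 20, y* = 1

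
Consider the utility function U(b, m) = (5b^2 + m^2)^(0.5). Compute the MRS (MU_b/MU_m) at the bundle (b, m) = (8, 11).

MRS = 40/11

For CES with ρ = 2, MRS = (5/1)·(m/b)^(-1).
At (8, 11): MRS = 40/11.
The indifference curve has slope −40/11 at this bundle.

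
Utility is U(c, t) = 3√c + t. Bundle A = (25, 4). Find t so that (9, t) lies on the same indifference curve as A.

t = 10

U(25, 4) = 19.
Set U(9, t) = 19 and solve.
With c = 9: √9 = 3, so t = 19 − 3·3 = 10.
Check: U(9, 10) = 19.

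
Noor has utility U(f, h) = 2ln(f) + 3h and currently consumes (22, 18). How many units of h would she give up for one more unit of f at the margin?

MU_f = 2/f, MU_h = 3.
MRS = 2/f ÷ 3.
At (22, 18): MRS = 1/33.
That is, one extra unit of f is worth 1/33 units of h at the margin.

MRS = 1/33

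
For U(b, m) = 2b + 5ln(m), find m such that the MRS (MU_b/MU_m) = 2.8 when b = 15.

MU_b = 2, MU_m = 5/m.
MRS = 2 ÷ (5/m).
MRS depends only on m: 0.4·m = 2.8 ⇒ m = 2.8/0.4 = 7.

m = 7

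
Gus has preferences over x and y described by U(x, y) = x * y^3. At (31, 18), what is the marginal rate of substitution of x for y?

MU_x = y^3 and MU_y = 3·x·y^2.
MRS = MU_x/MU_y = (1/3)·y/x.
At (31, 18): MRS = 6/31.
That is, one extra unit of x is worth 6/31 units of y at the margin.

MRS = 6/31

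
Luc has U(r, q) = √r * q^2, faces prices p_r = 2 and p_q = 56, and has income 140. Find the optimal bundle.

MU_r = 0.5·r^(-0.5)·q^2 and MU_q = 2·√r·q.
MRS = MU_r/MU_q = (0.25)·q/r.
Tangency: set MRS = p_r/p_q = 2/56 = 1/28.
So (0.25)·q/r = 1/28, i.e. q = (1/7)·r.
Substitute into the budget 2·r + 56·q = 140: 10·r = 140, so r* = 14.
Then q* = (1/7)·14 = 2.

r* = 14, q* = 2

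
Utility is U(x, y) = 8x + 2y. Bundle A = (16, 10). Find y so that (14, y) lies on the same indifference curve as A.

y = 18

U(16, 10) = 148.
Set U(14, y) = 148 and solve.
8·14 + 2y = 148 ⇒ 2y = 36 ⇒ y = 18.
Check: U(14, 18) = 148.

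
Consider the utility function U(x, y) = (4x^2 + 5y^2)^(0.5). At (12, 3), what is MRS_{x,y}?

For CES with ρ = 2, MRS = (4/5)·(y/x)^(-1).
At (12, 3): MRS = 3.2.
That is, one extra unit of x is worth 3.2 units of y at the margin.

MRS = 3.2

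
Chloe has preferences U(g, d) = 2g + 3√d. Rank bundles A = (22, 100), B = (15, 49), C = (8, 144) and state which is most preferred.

Bundle A

Evaluate utility at each bundle:
U(A) = 74.000.
U(B) = 51.000.
U(C) = 52.000.
Highest utility is A, so A ≻ C ≻ B.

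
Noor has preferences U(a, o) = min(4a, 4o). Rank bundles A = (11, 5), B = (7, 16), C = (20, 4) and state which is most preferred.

Evaluate utility at each bundle:
U(A) = 20.
U(B) = 28.
U(C) = 16.
Highest utility is B, so B ≻ A ≻ C.

Bundle B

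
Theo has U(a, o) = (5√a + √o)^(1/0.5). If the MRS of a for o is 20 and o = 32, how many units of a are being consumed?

a = 2

For CES with ρ = 0.5, MRS = (5/1)·√(o/a).
Setting (5/1)·√(32/a) = 20 gives √(32/a) = 4, so 32/a = 16 and a = 2.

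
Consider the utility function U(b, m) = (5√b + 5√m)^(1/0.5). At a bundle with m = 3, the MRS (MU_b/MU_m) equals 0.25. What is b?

For CES with ρ = 0.5, MRS = √(m/b).
Setting √(3/b) = 0.25 gives 3/b = 1/16 and b = 48.

b = 48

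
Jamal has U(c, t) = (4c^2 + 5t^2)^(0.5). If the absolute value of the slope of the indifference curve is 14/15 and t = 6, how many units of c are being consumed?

For CES with ρ = 2, MRS = (4/5)·(t/c)^(-1).
Setting (4/5)·(6/c)^(-1) = 14/15 gives (6/c)^(-1) = 7/6, so 6/c = 6/7 and c = 7.

c = 7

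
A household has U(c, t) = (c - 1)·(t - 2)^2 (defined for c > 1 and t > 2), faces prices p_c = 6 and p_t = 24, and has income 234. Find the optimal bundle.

c* = 11, t* = 7

MU_c = (t−2)^2, MU_t = 2·(c−1)·(t−2).
MRS = (1/2)·(t−2)/(c−1).
Tangency: set MRS = p_c/p_t = 6/24 = 0.25.
So (1/2)·(t − 2)/(c − 1) = 0.25, i.e. (t − 2) = 0.5·(c − 1).
Rewrite the budget in excess-of-subsistence terms: 6·(c − 1) + 24·(t − 2) = 234 − 6·1 − 24·2 = 180.
Substituting, 18·(c − 1) = 180, so c − 1 = 10 and c* = 11.
Then t − 2 = 0.5·10 = 5, so t* = 7.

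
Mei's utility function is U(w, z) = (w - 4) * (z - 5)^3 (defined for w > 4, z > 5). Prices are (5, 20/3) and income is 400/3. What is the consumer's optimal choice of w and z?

MU_w = (z−5)^3, MU_z = 3·(w−4)·(z−5)^2.
MRS = (1/3)·(z−5)/(w−4).
Tangency: set MRS = p_w/p_z = 5/(20/3) = 0.75.
So (1/3)·(z − 5)/(w − 4) = 0.75, i.e. (z − 5) = 2.25·(w − 4).
Rewrite the budget in excess-of-subsistence terms: 5·(w − 4) + (20/3)·(z − 5) = 400/3 − 5·4 − (20/3)·5 = 80.
Substituting, 20·(w − 4) = 80, so w − 4 = 4 and w* = 8.
Then z − 5 = 2.25·4 = 9, so z* = 14.

w* = 8, z* = 14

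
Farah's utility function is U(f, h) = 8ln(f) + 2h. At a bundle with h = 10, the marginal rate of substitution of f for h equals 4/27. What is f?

MU_f = 8/f, MU_h = 2.
MRS = 8/f ÷ 2.
MRS depends only on f: 4/f = 4/27 ⇒ f = 4/(4/27) = 27.

f = 27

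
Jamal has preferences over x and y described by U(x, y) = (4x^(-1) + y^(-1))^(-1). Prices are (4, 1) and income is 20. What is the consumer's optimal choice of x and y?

x* = 4, y* = 4

For CES with ρ = -1, MRS = (4/1)·(y/x)^2.
Tangency: set MRS = p_x/p_y = 4/1 = 4.
So (y/x)^2 = 1; taking the square root, y/x = 1, i.e. y = x.
Substitute into the budget 4·x + 1·y = 20: 5·x = 20, so x* = 4 and y* = 4.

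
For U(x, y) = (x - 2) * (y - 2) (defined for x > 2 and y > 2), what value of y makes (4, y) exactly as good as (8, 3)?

U(8, 3) = 6.
Set U(4, y) = 6 and solve.
With x = 4: (4 − 2) = 2, so (y − 2) = 6/2 = 3.
So y = 2 + 3 = 5.
Check: U(4, 5) = 6.

y = 5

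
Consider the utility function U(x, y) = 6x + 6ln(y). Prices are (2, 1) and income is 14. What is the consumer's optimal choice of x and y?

MU_x = 6, MU_y = 6/y.
MRS = 6 ÷ (6/y).
Tangency: set MRS = p_x/p_y = 2/1 = 2.
MRS depends only on y: y = 2 ⇒ y* = 2.
From the budget, 2·x = 14 − 1·2 = 12, so x* = 6.

x* = 6, y* = 2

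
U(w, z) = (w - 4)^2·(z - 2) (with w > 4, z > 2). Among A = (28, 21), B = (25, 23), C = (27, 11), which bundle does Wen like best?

Bundle A

Evaluate utility at each bundle:
U(A) = 10944.
U(B) = 9261.
U(C) = 4761.
Highest utility is A, so A ≻ B ≻ C.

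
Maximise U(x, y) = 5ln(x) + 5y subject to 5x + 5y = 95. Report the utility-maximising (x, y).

x* = 1, y* = 18

MU_x = 5/x, MU_y = 5.
MRS = 5/x ÷ 5.
Tangency: set MRS = p_x/p_y = 5/5 = 1.
MRS depends only on x: 1/x = 1 ⇒ x* = 1/1 = 1.
From the budget, 5·y = 95 − 5·1 = 90, so y* = 18.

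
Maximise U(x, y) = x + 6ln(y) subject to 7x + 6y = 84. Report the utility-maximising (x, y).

MU_x = 1, MU_y = 6/y.
MRS = 1 ÷ (6/y).
Tangency: set MRS = p_x/p_y = 7/6.
MRS depends only on y: (1/6)·y = 7/6 ⇒ y* = (7/6)/(1/6) = 7.
From the budget, 7·x = 84 − 6·7 = 42, so x* = 6.

x* = 6, y* = 7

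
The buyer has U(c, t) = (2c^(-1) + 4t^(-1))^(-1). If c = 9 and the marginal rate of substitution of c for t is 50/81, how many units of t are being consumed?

t = 10

For CES with ρ = -1, MRS = (2/4)·(t/c)^2.
Setting (2/4)·(t/9)^2 = 50/81 gives (t/9)^2 = 100/81, so t/9 = 10/9 and t = 10.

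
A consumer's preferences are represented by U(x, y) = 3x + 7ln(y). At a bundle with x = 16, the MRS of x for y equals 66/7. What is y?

y = 22

MU_x = 3, MU_y = 7/y.
MRS = 3 ÷ (7/y).
MRS depends only on y: (3/7)·y = 66/7 ⇒ y = (66/7)/(3/7) = 22.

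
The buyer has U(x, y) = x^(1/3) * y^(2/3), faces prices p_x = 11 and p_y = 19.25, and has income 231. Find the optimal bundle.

MU_x = 1/3·x^(-2/3)·y^(2/3) and MU_y = 2/3·x^(1/3)·y^(-1/3).
MRS = MU_x/MU_y = (0.5)·y/x.
Tangency: set MRS = p_x/p_y = 11/19.25 = 4/7.
So (0.5)·y/x = 4/7, i.e. y = (8/7)·x.
Substitute into the budget 11·x + 19.25·y = 231: 33·x = 231, so x* = 7.
Then y* = (8/7)·7 = 8.

x* = 7, y* = 8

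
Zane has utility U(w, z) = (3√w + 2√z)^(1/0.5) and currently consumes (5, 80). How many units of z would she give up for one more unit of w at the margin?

MRS = 6

For CES with ρ = 0.5, MRS = (3/2)·√(z/w).
At (5, 80): MRS = 6.
That is, one extra unit of w is worth 6 units of z at the margin.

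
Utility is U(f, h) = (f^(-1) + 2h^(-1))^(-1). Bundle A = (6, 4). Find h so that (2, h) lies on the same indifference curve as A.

U depends on (f, h) only through S = f^(-1) + 2h^(-1), so equal utility means equal S. At (6, 4): S = 2/3.
With f = 2: 2^(-1) = 0.5, so 2h^(-1) = 2/3 − 0.5 = 1/6, i.e. h^(-1) = 1/12.
Hence h = 1/(1/12) = 12.
Check: U(2, 12) = 1.5.

h = 12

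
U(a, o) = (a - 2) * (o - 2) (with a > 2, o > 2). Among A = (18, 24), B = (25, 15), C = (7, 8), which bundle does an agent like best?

Bundle A

Evaluate utility at each bundle:
U(A) = 352.
U(B) = 299.
U(C) = 30.
Highest utility is A, so A ≻ B ≻ C.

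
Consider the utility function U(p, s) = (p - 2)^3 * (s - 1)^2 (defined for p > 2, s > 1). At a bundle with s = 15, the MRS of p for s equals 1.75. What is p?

p = 14

MU_p = 3·(p−2)^2·(s−1)^2, MU_s = 2·(p−2)^3·(s−1).
MRS = (3/2)·(s−1)/(p−2).
Substitute s = 15: MRS = 21/(p − 2). Setting this equal to 1.75 gives p − 2 = 21/1.75 = 12, so p = 14.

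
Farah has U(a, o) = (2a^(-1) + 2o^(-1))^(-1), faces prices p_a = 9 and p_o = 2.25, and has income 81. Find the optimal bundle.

For CES with ρ = -1, MRS = (o/a)^2.
Tangency: set MRS = p_a/p_o = 9/2.25 = 4.
So (o/a)^2 = 4; taking the square root, o/a = 2, i.e. o = 2·a.
Substitute into the budget 9·a + 2.25·o = 81: 13.5·a = 81, so a* = 6 and o* = 2·6 = 12.

a* = 6, o* = 12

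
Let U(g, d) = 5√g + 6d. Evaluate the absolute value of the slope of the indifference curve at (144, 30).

MRS = 5/144

MU_g = 5/(2√g), MU_d = 6.
MRS = 5/(2√g) ÷ 6.
At (144, 30): MRS = 5/144.
The indifference curve has slope −5/144 at this bundle.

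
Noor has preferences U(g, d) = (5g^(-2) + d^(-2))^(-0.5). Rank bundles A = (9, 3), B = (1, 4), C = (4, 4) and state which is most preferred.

Evaluate utility at each bundle:
U(A) = 2.405.
U(B) = 0.444.
U(C) = 1.633.
Highest utility is A, so A ≻ C ≻ B.

Bundle A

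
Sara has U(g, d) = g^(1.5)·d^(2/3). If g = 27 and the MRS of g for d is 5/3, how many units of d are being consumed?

MU_g = 1.5·√g·d^(2/3) and MU_d = 2/3·g^(1.5)·d^(-1/3).
MRS = MU_g/MU_d = (2.25)·d/g.
Substitute g = 27: MRS = d/12. Setting d/12 = 5/3 gives d = (5/3)·12 = 20.

d = 20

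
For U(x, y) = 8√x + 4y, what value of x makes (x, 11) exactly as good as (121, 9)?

U(121, 9) = 124.
Set U(x, 11) = 124 and solve.
With y = 11: 8√x = 124 − 4·11 = 80, so √x = 10 and x = 100.
Check: U(100, 11) = 124.

x = 100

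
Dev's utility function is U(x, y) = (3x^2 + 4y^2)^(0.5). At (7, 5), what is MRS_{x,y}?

For CES with ρ = 2, MRS = (3/4)·(y/x)^(-1).
At (7, 5): MRS = 1.05.
That is, one extra unit of x is worth 1.05 units of y at the margin.

MRS = 1.05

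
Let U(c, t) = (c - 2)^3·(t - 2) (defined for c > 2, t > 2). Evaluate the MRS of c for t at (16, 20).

MU_c = 3·(c−2)^2·(t−2), MU_t = (c−2)^3.
MRS = (3/1)·(t−2)/(c−2).
At (16, 20): MRS = 27/7.
That is, one extra unit of c is worth 27/7 units of t at the margin.

MRS = 27/7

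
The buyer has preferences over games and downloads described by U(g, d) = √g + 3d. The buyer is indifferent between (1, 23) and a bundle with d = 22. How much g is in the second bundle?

g = 16

U(1, 23) = 70.
Set U(g, 22) = 70 and solve.
With d = 22: √g = 70 − 3·22 = 4, so √g = 4 and g = 16.
Check: U(16, 22) = 70.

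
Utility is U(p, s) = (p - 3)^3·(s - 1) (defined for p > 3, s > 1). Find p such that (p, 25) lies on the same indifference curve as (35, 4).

p = 19

U(35, 4) = 98304.
Set U(p, 25) = 98304 and solve.
With s = 25: (25 − 1) = 24, so (p − 3)^3 = 98304/24 = 4096.
Taking the cube root (with p > 3): p − 3 = 16, so p = 19.
Check: U(19, 25) = 98304.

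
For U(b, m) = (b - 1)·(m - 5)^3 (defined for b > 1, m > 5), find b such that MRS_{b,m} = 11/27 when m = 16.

MU_b = (m−5)^3, MU_m = 3·(b−1)·(m−5)^2.
MRS = (1/3)·(m−5)/(b−1).
Substitute m = 16: MRS = (11/3)/(b − 1). Setting this equal to 11/27 gives b − 1 = (11/3)/(11/27) = 9, so b = 10.

b = 10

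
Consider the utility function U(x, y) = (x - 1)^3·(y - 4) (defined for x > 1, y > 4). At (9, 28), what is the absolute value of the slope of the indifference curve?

MRS = 9

MU_x = 3·(x−1)^2·(y−4), MU_y = (x−1)^3.
MRS = (3/1)·(y−4)/(x−1).
At (9, 28): MRS = 9.
So at (9, 28) the consumer would give up 9 units of y for one more unit of x.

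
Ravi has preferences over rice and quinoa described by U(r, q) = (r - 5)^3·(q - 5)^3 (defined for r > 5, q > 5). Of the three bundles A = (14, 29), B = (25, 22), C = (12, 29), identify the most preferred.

Evaluate utility at each bundle:
U(A) = 10077696.
U(B) = 39304000.
U(C) = 4741632.
Highest utility is B, so B ≻ A ≻ C.

Bundle B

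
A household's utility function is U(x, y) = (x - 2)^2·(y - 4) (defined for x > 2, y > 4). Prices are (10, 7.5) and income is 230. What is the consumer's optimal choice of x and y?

MU_x = 2·(x−2)·(y−4), MU_y = (x−2)^2.
MRS = (2/1)·(y−4)/(x−2).
Tangency: set MRS = p_x/p_y = 10/7.5 = 4/3.
So (2/1)·(y − 4)/(x − 2) = 4/3, i.e. (y − 4) = (2/3)·(x − 2).
Rewrite the budget in excess-of-subsistence terms: 10·(x − 2) + 7.5·(y − 4) = 230 − 10·2 − 7.5·4 = 180.
Substituting, 15·(x − 2) = 180, so x − 2 = 12 and x* = 14.
Then y − 4 = (2/3)·12 = 8, so y* = 12.

x* = 14, y* = 12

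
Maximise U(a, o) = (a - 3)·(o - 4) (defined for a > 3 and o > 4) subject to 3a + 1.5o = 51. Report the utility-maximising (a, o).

MU_a = (o−4), MU_o = (a−3).
MRS = (o−4)/(a−3).
Tangency: set MRS = p_a/p_o = 3/1.5 = 2.
So (o − 4)/(a − 3) = 2, i.e. (o − 4) = 2·(a − 3).
Rewrite the budget in excess-of-subsistence terms: 3·(a − 3) + 1.5·(o − 4) = 51 − 3·3 − 1.5·4 = 36.
Substituting, 6·(a − 3) = 36, so a − 3 = 6 and a* = 9.
Then o − 4 = 2·6 = 12, so o* = 16.

a* = 9, o* = 16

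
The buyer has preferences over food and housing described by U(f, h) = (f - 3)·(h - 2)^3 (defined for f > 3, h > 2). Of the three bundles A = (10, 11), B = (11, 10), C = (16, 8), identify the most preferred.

Bundle A

Evaluate utility at each bundle:
U(A) = 5103.
U(B) = 4096.
U(C) = 2808.
Highest utility is A, so A ≻ B ≻ C.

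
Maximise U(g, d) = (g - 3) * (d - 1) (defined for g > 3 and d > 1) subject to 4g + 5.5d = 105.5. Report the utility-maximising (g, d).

g* = 14, d* = 9

MU_g = (d−1), MU_d = (g−3).
MRS = (d−1)/(g−3).
Tangency: set MRS = p_g/p_d = 4/5.5 = 8/11.
So (d − 1)/(g − 3) = 8/11, i.e. (d − 1) = (8/11)·(g − 3).
Rewrite the budget in excess-of-subsistence terms: 4·(g − 3) + 5.5·(d − 1) = 105.5 − 4·3 − 5.5·1 = 88.
Substituting, 8·(g − 3) = 88, so g − 3 = 11 and g* = 14.
Then d − 1 = (8/11)·11 = 8, so d* = 9.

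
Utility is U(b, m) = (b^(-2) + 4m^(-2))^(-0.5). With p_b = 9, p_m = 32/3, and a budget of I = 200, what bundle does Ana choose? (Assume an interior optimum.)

b* = 8, m* = 12

For CES with ρ = -2, MRS = (1/4)·(m/b)^3.
Tangency: set MRS = p_b/p_m = 9/(32/3) = 27/32.
So (m/b)^3 = 3.375; taking the cube root, m/b = 1.5, i.e. m = 1.5·b.
Substitute into the budget 9·b + (32/3)·m = 200: 25·b = 200, so b* = 8 and m* = 1.5·8 = 12.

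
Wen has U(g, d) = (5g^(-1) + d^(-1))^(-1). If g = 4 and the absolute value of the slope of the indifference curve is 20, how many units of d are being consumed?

For CES with ρ = -1, MRS = (5/1)·(d/g)^2.
Setting (5/1)·(d/4)^2 = 20 gives (d/4)^2 = 4, so d/4 = 2 and d = 8.

d = 8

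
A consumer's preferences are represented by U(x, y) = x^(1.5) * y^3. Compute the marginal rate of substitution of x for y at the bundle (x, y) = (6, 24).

MRS = 2

MU_x = 1.5·√x·y^3 and MU_y = 3·x^(1.5)·y^2.
MRS = MU_x/MU_y = (0.5)·y/x.
At (6, 24): MRS = 2.
That is, one extra unit of x is worth 2 units of y at the margin.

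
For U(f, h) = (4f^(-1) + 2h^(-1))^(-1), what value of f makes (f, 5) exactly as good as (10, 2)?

f = 4

U depends on (f, h) only through S = 4f^(-1) + 2h^(-1), so equal utility means equal S. At (10, 2): S = 1.4.
With h = 5: 2·5^(-1) = 0.4, so 4f^(-1) = 1.4 − 0.4 = 1, i.e. f^(-1) = 0.25.
Hence f = 1/0.25 = 4.
Check: U(4, 5) = 0.7143.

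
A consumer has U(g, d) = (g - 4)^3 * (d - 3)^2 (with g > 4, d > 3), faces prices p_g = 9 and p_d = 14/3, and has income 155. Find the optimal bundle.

g* = 11, d* = 12

MU_g = 3·(g−4)^2·(d−3)^2, MU_d = 2·(g−4)^3·(d−3).
MRS = (3/2)·(d−3)/(g−4).
Tangency: set MRS = p_g/p_d = 9/(14/3) = 27/14.
So (3/2)·(d − 3)/(g − 4) = 27/14, i.e. (d − 3) = (9/7)·(g − 4).
Rewrite the budget in excess-of-subsistence terms: 9·(g − 4) + (14/3)·(d − 3) = 155 − 9·4 − (14/3)·3 = 105.
Substituting, 15·(g − 4) = 105, so g − 4 = 7 and g* = 11.
Then d − 3 = (9/7)·7 = 9, so d* = 12.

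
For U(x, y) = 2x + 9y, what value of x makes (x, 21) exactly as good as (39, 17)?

U(39, 17) = 231.
Set U(x, 21) = 231 and solve.
2x + 9·21 = 231 ⇒ 2x = 42 ⇒ x = 21.
Check: U(21, 21) = 231.

x = 21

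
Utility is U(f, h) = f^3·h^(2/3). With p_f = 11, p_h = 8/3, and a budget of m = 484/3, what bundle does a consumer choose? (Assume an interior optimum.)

f* = 12, h* = 11

MU_f = 3·f^2·h^(2/3) and MU_h = 2/3·f^3·h^(-1/3).
MRS = MU_f/MU_h = (4.5)·h/f.
Tangency: set MRS = p_f/p_h = 11/(8/3) = 4.125.
So (4.5)·h/f = 4.125, i.e. h = (11/12)·f.
Substitute into the budget 11·f + (8/3)·h = 484/3: (121/9)·f = 484/3, so f* = 12.
Then h* = (11/12)·12 = 11.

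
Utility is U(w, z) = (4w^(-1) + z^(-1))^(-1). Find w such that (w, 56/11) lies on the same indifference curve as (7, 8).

w = 8

U depends on (w, z) only through S = 4w^(-1) + z^(-1), so equal utility means equal S. At (7, 8): S = 39/56.
With z = 56/11: (56/11)^(-1) = 11/56, so 4w^(-1) = 39/56 − 11/56 = 0.5, i.e. w^(-1) = 0.125.
Hence w = 1/0.125 = 8.
Check: U(8, 56/11) = 1.4359.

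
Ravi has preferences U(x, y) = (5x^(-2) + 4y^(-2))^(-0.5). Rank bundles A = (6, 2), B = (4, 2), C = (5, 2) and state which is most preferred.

Evaluate utility at each bundle:
U(A) = 0.937.
U(B) = 0.873.
U(C) = 0.913.
Highest utility is A, so A ≻ C ≻ B.

Bundle A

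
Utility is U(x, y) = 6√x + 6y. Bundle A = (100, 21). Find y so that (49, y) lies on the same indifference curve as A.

U(100, 21) = 186.
Set U(49, y) = 186 and solve.
With x = 49: √49 = 7, so 6y = 186 − 6·7 = 144 and y = 24.
Check: U(49, 24) = 186.

y = 24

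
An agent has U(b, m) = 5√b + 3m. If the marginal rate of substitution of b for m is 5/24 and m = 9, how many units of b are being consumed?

MU_b = 5/(2√b), MU_m = 3.
MRS = 5/(2√b) ÷ 3.
MRS depends only on b: (5/6)/√b = 5/24 ⇒ √b = (5/6)/(5/24) = 4 ⇒ b = 16.

b = 16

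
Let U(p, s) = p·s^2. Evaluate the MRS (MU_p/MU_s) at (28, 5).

MU_p = s^2 and MU_s = 2·p·s.
MRS = MU_p/MU_s = (1/2)·s/p.
At (28, 5): MRS = 5/56.
So at (28, 5) the consumer would give up 5/56 units of s for one more unit of p.

MRS = 5/56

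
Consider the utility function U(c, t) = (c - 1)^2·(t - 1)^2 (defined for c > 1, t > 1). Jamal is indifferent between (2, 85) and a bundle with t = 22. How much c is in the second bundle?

c = 5

U(2, 85) = 7056.
Set U(c, 22) = 7056 and solve.
With t = 22: (22 − 1)^2 = 441, so (c − 1)^2 = 7056/441 = 16.
Taking the square root (with c > 1): c − 1 = 4, so c = 5.
Check: U(5, 22) = 7056.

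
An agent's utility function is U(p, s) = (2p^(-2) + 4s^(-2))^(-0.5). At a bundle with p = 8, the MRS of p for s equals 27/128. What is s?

s = 6

For CES with ρ = -2, MRS = (2/4)·(s/p)^3.
Setting (2/4)·(s/8)^3 = 27/128 gives (s/8)^3 = 27/64, so s/8 = 0.75 and s = 6.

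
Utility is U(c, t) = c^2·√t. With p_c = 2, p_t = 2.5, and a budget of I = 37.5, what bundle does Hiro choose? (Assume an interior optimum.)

MU_c = 2·c·√t and MU_t = 0.5·c^2·t^(-0.5).
MRS = MU_c/MU_t = (4)·t/c.
Tangency: set MRS = p_c/p_t = 2/2.5 = 0.8.
So (4)·t/c = 0.8, i.e. t = 0.2·c.
Substitute into the budget 2·c + 2.5·t = 37.5: 2.5·c = 37.5, so c* = 15.
Then t* = 0.2·15 = 3.

c* = 15, t* = 3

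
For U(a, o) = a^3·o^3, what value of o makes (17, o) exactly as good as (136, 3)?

U(136, 3) = 67917312.
Set U(17, o) = 67917312 and solve.
With a = 17: 17^3 = 4913, so o^3 = 67917312/4913 = 13824; taking the cube root, o = 24.
Check: U(17, 24) = 67917312.

o = 24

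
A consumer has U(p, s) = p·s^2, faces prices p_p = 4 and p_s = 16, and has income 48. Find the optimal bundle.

p* = 4, s* = 2

MU_p = s^2 and MU_s = 2·p·s.
MRS = MU_p/MU_s = (1/2)·s/p.
Tangency: set MRS = p_p/p_s = 4/16 = 0.25.
So (1/2)·s/p = 0.25, i.e. s = 0.5·p.
Substitute into the budget 4·p + 16·s = 48: 12·p = 48, so p* = 4.
Then s* = 0.5·4 = 2.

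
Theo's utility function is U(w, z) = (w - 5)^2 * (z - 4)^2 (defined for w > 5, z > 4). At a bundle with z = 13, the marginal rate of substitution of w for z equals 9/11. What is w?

w = 16

MU_w = 2·(w−5)·(z−4)^2, MU_z = 2·(w−5)^2·(z−4).
MRS = (z−4)/(w−5).
Substitute z = 13: MRS = 9/(w − 5). Setting this equal to 9/11 gives w − 5 = 9/(9/11) = 11, so w = 16.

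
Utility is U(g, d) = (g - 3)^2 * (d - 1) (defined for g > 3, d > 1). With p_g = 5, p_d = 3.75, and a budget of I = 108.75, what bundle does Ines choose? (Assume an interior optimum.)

g* = 15, d* = 9

MU_g = 2·(g−3)·(d−1), MU_d = (g−3)^2.
MRS = (2/1)·(d−1)/(g−3).
Tangency: set MRS = p_g/p_d = 5/3.75 = 4/3.
So (2/1)·(d − 1)/(g − 3) = 4/3, i.e. (d − 1) = (2/3)·(g − 3).
Rewrite the budget in excess-of-subsistence terms: 5·(g − 3) + 3.75·(d − 1) = 108.75 − 5·3 − 3.75·1 = 90.
Substituting, 7.5·(g − 3) = 90, so g − 3 = 12 and g* = 15.
Then d − 1 = (2/3)·12 = 8, so d* = 9.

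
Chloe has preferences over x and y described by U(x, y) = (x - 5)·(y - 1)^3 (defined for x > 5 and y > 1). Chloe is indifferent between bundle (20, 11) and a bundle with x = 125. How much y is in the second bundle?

y = 6

U(20, 11) = 15000.
Set U(125, y) = 15000 and solve.
With x = 125: (125 − 5) = 120, so (y − 1)^3 = 15000/120 = 125.
Taking the cube root (with y > 1): y − 1 = 5, so y = 6.
Check: U(125, 6) = 15000.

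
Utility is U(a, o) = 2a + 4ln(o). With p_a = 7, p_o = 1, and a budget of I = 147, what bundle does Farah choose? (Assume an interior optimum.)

MU_a = 2, MU_o = 4/o.
MRS = 2 ÷ (4/o).
Tangency: set MRS = p_a/p_o = 7/1 = 7.
MRS depends only on o: 0.5·o = 7 ⇒ o* = 7/0.5 = 14.
From the budget, 7·a = 147 − 1·14 = 133, so a* = 19.

a* = 19, o* = 14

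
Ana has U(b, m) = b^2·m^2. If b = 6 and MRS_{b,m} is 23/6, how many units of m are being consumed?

MU_b = 2·b·m^2 and MU_m = 2·b^2·m.
MRS = MU_b/MU_m = m/b.
Substitute b = 6: MRS = m/6. Setting m/6 = 23/6 gives m = (23/6)·6 = 23.

m = 23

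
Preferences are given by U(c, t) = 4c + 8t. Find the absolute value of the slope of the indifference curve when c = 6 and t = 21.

MRS = 0.5

MU_c = 4, MU_t = 8, so MRS = 4/8 = 0.5 at every bundle.
At (6, 21): MRS = 0.5.
The indifference curve has slope −0.5 at this bundle.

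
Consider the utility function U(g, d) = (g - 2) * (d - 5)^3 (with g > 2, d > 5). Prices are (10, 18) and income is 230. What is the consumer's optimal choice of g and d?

MU_g = (d−5)^3, MU_d = 3·(g−2)·(d−5)^2.
MRS = (1/3)·(d−5)/(g−2).
Tangency: set MRS = p_g/p_d = 10/18 = 5/9.
So (1/3)·(d − 5)/(g − 2) = 5/9, i.e. (d − 5) = (5/3)·(g − 2).
Rewrite the budget in excess-of-subsistence terms: 10·(g − 2) + 18·(d − 5) = 230 − 10·2 − 18·5 = 120.
Substituting, 40·(g − 2) = 120, so g − 2 = 3 and g* = 5.
Then d − 5 = (5/3)·3 = 5, so d* = 10.

g* = 5, d* = 10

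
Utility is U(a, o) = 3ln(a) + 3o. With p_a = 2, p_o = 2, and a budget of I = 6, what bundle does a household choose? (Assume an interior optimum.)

MU_a = 3/a, MU_o = 3.
MRS = 3/a ÷ 3.
Tangency: set MRS = p_a/p_o = 2/2 = 1.
MRS depends only on a: 1/a = 1 ⇒ a* = 1/1 = 1.
From the budget, 2·o = 6 − 2·1 = 4, so o* = 2.

a* = 1, o* = 2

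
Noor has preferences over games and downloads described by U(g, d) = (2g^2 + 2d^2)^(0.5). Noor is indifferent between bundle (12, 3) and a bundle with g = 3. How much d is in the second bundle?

U depends on (g, d) only through S = 2g^2 + 2d^2, so equal utility means equal S. At (12, 3): S = 306.
With g = 3: 2·3^2 = 18, so 2d^2 = 306 − 18 = 288, i.e. d^2 = 144.
Hence d = √144 = 12.
Check: U(3, 12) = 17.4929.

d = 12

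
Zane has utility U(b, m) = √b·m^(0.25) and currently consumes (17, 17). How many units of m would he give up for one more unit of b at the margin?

MU_b = 0.5·b^(-0.5)·m^(0.25) and MU_m = 0.25·√b·m^(-0.75).
MRS = MU_b/MU_m = (2)·m/b.
At (17, 17): MRS = 2.
The indifference curve has slope −2 at this bundle.

MRS = 2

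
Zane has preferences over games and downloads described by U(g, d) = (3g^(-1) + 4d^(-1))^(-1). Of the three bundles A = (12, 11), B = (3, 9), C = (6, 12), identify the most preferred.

Bundle A

Evaluate utility at each bundle:
U(A) = 1.630.
U(B) = 0.692.
U(C) = 1.200.
Highest utility is A, so A ≻ C ≻ B.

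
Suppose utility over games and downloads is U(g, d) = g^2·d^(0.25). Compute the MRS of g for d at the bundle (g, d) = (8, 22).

MRS = 22

MU_g = 2·g·d^(0.25) and MU_d = 0.25·g^2·d^(-0.75).
MRS = MU_g/MU_d = (8)·d/g.
At (8, 22): MRS = 22.
That is, one extra unit of g is worth 22 units of d at the margin.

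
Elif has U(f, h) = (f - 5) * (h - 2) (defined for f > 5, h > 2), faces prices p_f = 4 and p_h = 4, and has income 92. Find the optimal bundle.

f* = 13, h* = 10

MU_f = (h−2), MU_h = (f−5).
MRS = (h−2)/(f−5).
Tangency: set MRS = p_f/p_h = 4/4 = 1.
So (h − 2)/(f − 5) = 1, i.e. (h − 2) = (f − 5).
Rewrite the budget in excess-of-subsistence terms: 4·(f − 5) + 4·(h − 2) = 92 − 4·5 − 4·2 = 64.
Substituting, 8·(f − 5) = 64, so f − 5 = 8 and f* = 13.
Then h − 2 = 8, so h* = 10.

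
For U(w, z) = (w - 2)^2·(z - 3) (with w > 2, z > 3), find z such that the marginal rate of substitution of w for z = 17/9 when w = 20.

z = 20

MU_w = 2·(w−2)·(z−3), MU_z = (w−2)^2.
MRS = (2/1)·(z−3)/(w−2).
Substitute w = 20: MRS = (z − 3)/9. Setting this equal to 17/9 gives z − 3 = (17/9)·9 = 17, so z = 20.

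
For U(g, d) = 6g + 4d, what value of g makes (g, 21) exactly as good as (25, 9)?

U(25, 9) = 186.
Set U(g, 21) = 186 and solve.
6g + 4·21 = 186 ⇒ 6g = 102 ⇒ g = 17.
Check: U(17, 21) = 186.

g = 17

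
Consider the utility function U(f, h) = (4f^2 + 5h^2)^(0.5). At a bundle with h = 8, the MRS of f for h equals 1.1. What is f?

f = 11

For CES with ρ = 2, MRS = (4/5)·(h/f)^(-1).
Setting (4/5)·(8/f)^(-1) = 1.1 gives (8/f)^(-1) = 1.375, so 8/f = 8/11 and f = 11.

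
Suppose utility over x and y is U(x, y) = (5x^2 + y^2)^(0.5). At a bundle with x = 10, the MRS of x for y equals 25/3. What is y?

For CES with ρ = 2, MRS = (5/1)·(y/x)^(-1).
Setting (5/1)·(y/10)^(-1) = 25/3 gives (y/10)^(-1) = 5/3, so y/10 = 0.6 and y = 6.

y = 6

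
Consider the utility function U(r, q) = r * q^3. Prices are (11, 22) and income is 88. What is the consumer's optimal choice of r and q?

MU_r = q^3 and MU_q = 3·r·q^2.
MRS = MU_r/MU_q = (1/3)·q/r.
Tangency: set MRS = p_r/p_q = 11/22 = 0.5.
So (1/3)·q/r = 0.5, i.e. q = 1.5·r.
Substitute into the budget 11·r + 22·q = 88: 44·r = 88, so r* = 2.
Then q* = 1.5·2 = 3.

r* = 2, q* = 3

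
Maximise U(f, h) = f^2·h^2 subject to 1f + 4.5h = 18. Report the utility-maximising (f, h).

MU_f = 2·f·h^2 and MU_h = 2·f^2·h.
MRS = MU_f/MU_h = h/f.
Tangency: set MRS = p_f/p_h = 1/4.5 = 2/9.
So h/f = 2/9, i.e. h = (2/9)·f.
Substitute into the budget 1·f + 4.5·h = 18: 2·f = 18, so f* = 9.
Then h* = (2/9)·9 = 2.

f* = 9, h* = 2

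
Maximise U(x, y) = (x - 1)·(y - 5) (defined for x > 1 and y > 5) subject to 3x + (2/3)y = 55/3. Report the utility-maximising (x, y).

x* = 3, y* = 14

MU_x = (y−5), MU_y = (x−1).
MRS = (y−5)/(x−1).
Tangency: set MRS = p_x/p_y = 3/(2/3) = 4.5.
So (y − 5)/(x − 1) = 4.5, i.e. (y − 5) = 4.5·(x − 1).
Rewrite the budget in excess-of-subsistence terms: 3·(x − 1) + (2/3)·(y − 5) = 55/3 − 3·1 − (2/3)·5 = 12.
Substituting, 6·(x − 1) = 12, so x − 1 = 2 and x* = 3.
Then y − 5 = 4.5·2 = 9, so y* = 14.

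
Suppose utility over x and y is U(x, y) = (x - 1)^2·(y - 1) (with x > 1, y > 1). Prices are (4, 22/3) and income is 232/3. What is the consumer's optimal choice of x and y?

MU_x = 2·(x−1)·(y−1), MU_y = (x−1)^2.
MRS = (2/1)·(y−1)/(x−1).
Tangency: set MRS = p_x/p_y = 4/(22/3) = 6/11.
So (2/1)·(y − 1)/(x − 1) = 6/11, i.e. (y − 1) = (3/11)·(x − 1).
Rewrite the budget in excess-of-subsistence terms: 4·(x − 1) + (22/3)·(y − 1) = 232/3 − 4·1 − (22/3)·1 = 66.
Substituting, 6·(x − 1) = 66, so x − 1 = 11 and x* = 12.
Then y − 1 = (3/11)·11 = 3, so y* = 4.

x* = 12, y* = 4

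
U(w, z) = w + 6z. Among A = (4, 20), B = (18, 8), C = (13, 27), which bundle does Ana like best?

Evaluate utility at each bundle:
U(A) = 124.
U(B) = 66.
U(C) = 175.
Highest utility is C, so C ≻ A ≻ B.

Bundle C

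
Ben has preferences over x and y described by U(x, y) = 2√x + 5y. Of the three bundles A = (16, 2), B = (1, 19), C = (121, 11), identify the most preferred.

Evaluate utility at each bundle:
U(A) = 18.000.
U(B) = 97.000.
U(C) = 77.000.
Highest utility is B, so B ≻ C ≻ A.

Bundle B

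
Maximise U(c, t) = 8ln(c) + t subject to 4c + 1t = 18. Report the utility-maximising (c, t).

c* = 2, t* = 10

MU_c = 8/c, MU_t = 1.
MRS = 8/c ÷ 1.
Tangency: set MRS = p_c/p_t = 4/1 = 4.
MRS depends only on c: 8/c = 4 ⇒ c* = 8/4 = 2.
From the budget, 1·t = 18 − 4·2 = 10, so t* = 10.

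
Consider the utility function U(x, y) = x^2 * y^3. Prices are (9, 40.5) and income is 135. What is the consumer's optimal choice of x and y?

x* = 6, y* = 2

MU_x = 2·x·y^3 and MU_y = 3·x^2·y^2.
MRS = MU_x/MU_y = (2/3)·y/x.
Tangency: set MRS = p_x/p_y = 9/40.5 = 2/9.
So (2/3)·y/x = 2/9, i.e. y = (1/3)·x.
Substitute into the budget 9·x + 40.5·y = 135: 22.5·x = 135, so x* = 6.
Then y* = (1/3)·6 = 2.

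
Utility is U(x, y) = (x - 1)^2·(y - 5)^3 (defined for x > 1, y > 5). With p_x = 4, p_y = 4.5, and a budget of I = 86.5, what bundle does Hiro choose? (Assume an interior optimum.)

MU_x = 2·(x−1)·(y−5)^3, MU_y = 3·(x−1)^2·(y−5)^2.
MRS = (2/3)·(y−5)/(x−1).
Tangency: set MRS = p_x/p_y = 4/4.5 = 8/9.
So (2/3)·(y − 5)/(x − 1) = 8/9, i.e. (y − 5) = (4/3)·(x − 1).
Rewrite the budget in excess-of-subsistence terms: 4·(x − 1) + 4.5·(y − 5) = 86.5 − 4·1 − 4.5·5 = 60.
Substituting, 10·(x − 1) = 60, so x − 1 = 6 and x* = 7.
Then y − 5 = (4/3)·6 = 8, so y* = 13.

x* = 7, y* = 13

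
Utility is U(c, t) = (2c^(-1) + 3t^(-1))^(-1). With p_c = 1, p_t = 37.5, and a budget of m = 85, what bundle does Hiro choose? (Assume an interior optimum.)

For CES with ρ = -1, MRS = (2/3)·(t/c)^2.
Tangency: set MRS = p_c/p_t = 1/37.5 = 2/75.
So (t/c)^2 = 1/25; taking the square root, t/c = 0.2, i.e. t = 0.2·c.
Substitute into the budget 1·c + 37.5·t = 85: 8.5·c = 85, so c* = 10 and t* = 0.2·10 = 2.

c* = 10, t* = 2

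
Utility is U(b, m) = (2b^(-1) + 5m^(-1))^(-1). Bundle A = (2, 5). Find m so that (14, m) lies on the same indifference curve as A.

m = 35/13

U depends on (b, m) only through S = 2b^(-1) + 5m^(-1), so equal utility means equal S. At (2, 5): S = 2.
With b = 14: 2·14^(-1) = 1/7, so 5m^(-1) = 2 − 1/7 = 13/7, i.e. m^(-1) = 13/35.
Hence m = 1/(13/35) = 35/13.
Check: U(14, 35/13) = 0.5.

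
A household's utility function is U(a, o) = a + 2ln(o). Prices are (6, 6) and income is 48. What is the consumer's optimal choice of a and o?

MU_a = 1, MU_o = 2/o.
MRS = 1 ÷ (2/o).
Tangency: set MRS = p_a/p_o = 6/6 = 1.
MRS depends only on o: 0.5·o = 1 ⇒ o* = 1/0.5 = 2.
From the budget, 6·a = 48 − 6·2 = 36, so a* = 6.

a* = 6, o* = 2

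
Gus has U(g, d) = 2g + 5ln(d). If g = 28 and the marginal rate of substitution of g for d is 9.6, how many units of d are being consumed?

MU_g = 2, MU_d = 5/d.
MRS = 2 ÷ (5/d).
MRS depends only on d: 0.4·d = 9.6 ⇒ d = 9.6/0.4 = 24.

d = 24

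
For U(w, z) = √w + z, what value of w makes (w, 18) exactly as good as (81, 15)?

U(81, 15) = 24.
Set U(w, 18) = 24 and solve.
With z = 18: √w = 24 − 18 = 6, so √w = 6 and w = 36.
Check: U(36, 18) = 24.

w = 36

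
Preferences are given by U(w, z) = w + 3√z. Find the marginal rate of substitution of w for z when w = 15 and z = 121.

MU_w = 1, MU_z = 3/(2√z).
MRS = 1 ÷ (3/(2√z)).
At (15, 121): MRS = 22/3.
So at (15, 121) the consumer would give up 22/3 units of z for one more unit of w.

MRS = 22/3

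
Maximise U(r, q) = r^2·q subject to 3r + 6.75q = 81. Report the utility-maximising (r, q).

r* = 18, q* = 4

MU_r = 2·r·q and MU_q = r^2.
MRS = MU_r/MU_q = (2/1)·q/r.
Tangency: set MRS = p_r/p_q = 3/6.75 = 4/9.
So (2/1)·q/r = 4/9, i.e. q = (2/9)·r.
Substitute into the budget 3·r + 6.75·q = 81: 4.5·r = 81, so r* = 18.
Then q* = (2/9)·18 = 4.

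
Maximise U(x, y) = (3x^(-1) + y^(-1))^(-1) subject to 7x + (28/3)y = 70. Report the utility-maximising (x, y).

For CES with ρ = -1, MRS = (3/1)·(y/x)^2.
Tangency: set MRS = p_x/p_y = 7/(28/3) = 0.75.
So (y/x)^2 = 0.25; taking the square root, y/x = 0.5, i.e. y = 0.5·x.
Substitute into the budget 7·x + (28/3)·y = 70: (35/3)·x = 70, so x* = 6 and y* = 0.5·6 = 3.

x* = 6, y* = 3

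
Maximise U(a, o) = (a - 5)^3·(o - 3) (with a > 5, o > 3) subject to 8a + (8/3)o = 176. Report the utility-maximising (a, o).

MU_a = 3·(a−5)^2·(o−3), MU_o = (a−5)^3.
MRS = (3/1)·(o−3)/(a−5).
Tangency: set MRS = p_a/p_o = 8/(8/3) = 3.
So (3/1)·(o − 3)/(a − 5) = 3, i.e. (o − 3) = (a − 5).
Rewrite the budget in excess-of-subsistence terms: 8·(a − 5) + (8/3)·(o − 3) = 176 − 8·5 − (8/3)·3 = 128.
Substituting, (32/3)·(a − 5) = 128, so a − 5 = 12 and a* = 17.
Then o − 3 = 12, so o* = 15.

a* = 17, o* = 15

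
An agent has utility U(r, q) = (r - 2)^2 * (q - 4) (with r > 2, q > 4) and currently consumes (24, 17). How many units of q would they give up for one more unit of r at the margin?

MU_r = 2·(r−2)·(q−4), MU_q = (r−2)^2.
MRS = (2/1)·(q−4)/(r−2).
At (24, 17): MRS = 13/11.
So at (24, 17) the consumer would give up 13/11 units of q for one more unit of r.

MRS = 13/11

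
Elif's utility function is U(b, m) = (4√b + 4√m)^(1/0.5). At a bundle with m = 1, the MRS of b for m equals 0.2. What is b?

b = 25

For CES with ρ = 0.5, MRS = √(m/b).
Setting √(1/b) = 0.2 gives 1/b = 1/25 and b = 25.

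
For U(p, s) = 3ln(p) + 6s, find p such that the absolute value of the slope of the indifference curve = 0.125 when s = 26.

p = 4

MU_p = 3/p, MU_s = 6.
MRS = 3/p ÷ 6.
MRS depends only on p: 0.5/p = 0.125 ⇒ p = 0.5/0.125 = 4.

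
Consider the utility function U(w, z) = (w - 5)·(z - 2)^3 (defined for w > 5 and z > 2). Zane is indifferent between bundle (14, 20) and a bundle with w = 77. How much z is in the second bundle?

z = 11

U(14, 20) = 52488.
Set U(77, z) = 52488 and solve.
With w = 77: (77 − 5) = 72, so (z − 2)^3 = 52488/72 = 729.
Taking the cube root (with z > 2): z − 2 = 9, so z = 11.
Check: U(77, 11) = 52488.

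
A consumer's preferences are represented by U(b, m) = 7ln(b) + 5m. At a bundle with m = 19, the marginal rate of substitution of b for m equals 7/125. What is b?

MU_b = 7/b, MU_m = 5.
MRS = 7/b ÷ 5.
MRS depends only on b: 1.4/b = 7/125 ⇒ b = 1.4/(7/125) = 25.

b = 25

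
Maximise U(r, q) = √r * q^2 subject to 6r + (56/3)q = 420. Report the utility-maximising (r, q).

MU_r = 0.5·r^(-0.5)·q^2 and MU_q = 2·√r·q.
MRS = MU_r/MU_q = (0.25)·q/r.
Tangency: set MRS = p_r/p_q = 6/(56/3) = 9/28.
So (0.25)·q/r = 9/28, i.e. q = (9/7)·r.
Substitute into the budget 6·r + (56/3)·q = 420: 30·r = 420, so r* = 14.
Then q* = (9/7)·14 = 18.

r* = 14, q* = 18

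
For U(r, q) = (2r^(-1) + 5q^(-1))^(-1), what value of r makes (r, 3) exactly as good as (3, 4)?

U depends on (r, q) only through S = 2r^(-1) + 5q^(-1), so equal utility means equal S. At (3, 4): S = 23/12.
With q = 3: 5·3^(-1) = 5/3, so 2r^(-1) = 23/12 − 5/3 = 0.25, i.e. r^(-1) = 0.125.
Hence r = 1/0.125 = 8.
Check: U(8, 3) = 0.5217.

r = 8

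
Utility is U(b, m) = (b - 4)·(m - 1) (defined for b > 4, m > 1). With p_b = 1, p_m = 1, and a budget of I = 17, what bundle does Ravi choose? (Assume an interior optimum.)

MU_b = (m−1), MU_m = (b−4).
MRS = (m−1)/(b−4).
Tangency: set MRS = p_b/p_m = 1/1 = 1.
So (m − 1)/(b − 4) = 1, i.e. (m − 1) = (b − 4).
Rewrite the budget in excess-of-subsistence terms: 1·(b − 4) + 1·(m − 1) = 17 − 1·4 − 1·1 = 12.
Substituting, 2·(b − 4) = 12, so b − 4 = 6 and b* = 10.
Then m − 1 = 6, so m* = 7.

b* = 10, m* = 7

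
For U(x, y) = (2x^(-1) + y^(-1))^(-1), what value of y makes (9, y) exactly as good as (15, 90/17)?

U depends on (x, y) only through S = 2x^(-1) + y^(-1), so equal utility means equal S. At (15, 90/17): S = 29/90.
With x = 9: 2·9^(-1) = 2/9, so y^(-1) = 29/90 − 2/9 = 0.1.
Hence y = 1/0.1 = 10.
Check: U(9, 10) = 3.1034.

y = 10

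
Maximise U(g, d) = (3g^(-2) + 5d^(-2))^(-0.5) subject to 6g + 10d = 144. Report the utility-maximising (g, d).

g* = 9, d* = 9

For CES with ρ = -2, MRS = (3/5)·(d/g)^3.
Tangency: set MRS = p_g/p_d = 6/10 = 0.6.
So (d/g)^3 = 1; taking the cube root, d/g = 1, i.e. d = g.
Substitute into the budget 6·g + 10·d = 144: 16·g = 144, so g* = 9 and d* = 9.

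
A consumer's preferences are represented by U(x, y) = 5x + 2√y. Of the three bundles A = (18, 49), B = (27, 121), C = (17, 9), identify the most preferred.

Bundle B

Evaluate utility at each bundle:
U(A) = 104.000.
U(B) = 157.000.
U(C) = 91.000.
Highest utility is B, so B ≻ A ≻ C.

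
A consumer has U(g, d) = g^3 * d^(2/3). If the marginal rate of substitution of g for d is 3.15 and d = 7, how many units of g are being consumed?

g = 10

MU_g = 3·g^2·d^(2/3) and MU_d = 2/3·g^3·d^(-1/3).
MRS = MU_g/MU_d = (4.5)·d/g.
Substitute d = 7: MRS = 31.5/g. Setting 31.5/g = 3.15 gives g = 31.5/3.15 = 10.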